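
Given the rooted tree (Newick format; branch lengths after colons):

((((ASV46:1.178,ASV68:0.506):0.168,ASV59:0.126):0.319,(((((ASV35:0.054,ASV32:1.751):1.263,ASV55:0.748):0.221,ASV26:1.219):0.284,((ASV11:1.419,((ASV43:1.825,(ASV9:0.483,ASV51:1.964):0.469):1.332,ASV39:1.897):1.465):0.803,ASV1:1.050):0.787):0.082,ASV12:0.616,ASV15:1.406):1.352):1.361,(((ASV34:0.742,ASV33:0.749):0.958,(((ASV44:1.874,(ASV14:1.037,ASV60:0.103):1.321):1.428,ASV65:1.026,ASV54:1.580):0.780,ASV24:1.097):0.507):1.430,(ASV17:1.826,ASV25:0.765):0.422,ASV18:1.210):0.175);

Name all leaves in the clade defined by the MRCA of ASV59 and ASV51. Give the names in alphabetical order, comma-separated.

Tracing ASV59: it sits inside ((ASV46,ASV68),ASV59).
Tracing ASV51: it sits inside (ASV9,ASV51).
The smallest clade enclosing both is (((ASV46,ASV68),ASV59),(((((ASV35,ASV32),ASV55),ASV26),((ASV11,((ASV43,(ASV9,ASV51)),ASV39)),ASV1)),ASV12,ASV15)); the answer is its 15 terminal taxa in alphabetical order.

ASV1, ASV11, ASV12, ASV15, ASV26, ASV32, ASV35, ASV39, ASV43, ASV46, ASV51, ASV55, ASV59, ASV68, ASV9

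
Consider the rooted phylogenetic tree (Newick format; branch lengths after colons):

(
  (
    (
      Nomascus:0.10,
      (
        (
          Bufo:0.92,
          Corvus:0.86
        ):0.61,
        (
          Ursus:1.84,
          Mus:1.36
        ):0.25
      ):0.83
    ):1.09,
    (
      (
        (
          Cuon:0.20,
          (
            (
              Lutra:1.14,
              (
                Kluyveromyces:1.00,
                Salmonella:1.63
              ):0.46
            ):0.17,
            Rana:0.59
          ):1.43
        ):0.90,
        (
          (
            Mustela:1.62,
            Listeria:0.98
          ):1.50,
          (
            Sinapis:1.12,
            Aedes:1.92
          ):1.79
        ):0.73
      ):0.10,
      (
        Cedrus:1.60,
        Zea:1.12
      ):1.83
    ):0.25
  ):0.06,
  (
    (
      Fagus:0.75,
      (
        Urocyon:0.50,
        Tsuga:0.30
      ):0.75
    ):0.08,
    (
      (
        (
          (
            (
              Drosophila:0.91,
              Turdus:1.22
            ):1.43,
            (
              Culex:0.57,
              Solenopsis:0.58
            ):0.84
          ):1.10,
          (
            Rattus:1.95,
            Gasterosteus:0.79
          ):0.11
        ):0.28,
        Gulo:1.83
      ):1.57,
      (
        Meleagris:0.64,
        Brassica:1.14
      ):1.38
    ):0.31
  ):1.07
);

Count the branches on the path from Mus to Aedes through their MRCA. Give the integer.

The MRCA of Mus and Aedes is the node subtending ((Nomascus,((Bufo,Corvus),(Ursus,Mus))),(((Cuon,((Lutra,(Kluyveromyces,Salmonella)),Rana)),((Mustela,Listeria),(Sinapis,Aedes))),(Cedrus,Zea))).
From Mus up to that node: 4 branches. From Aedes up to the same node: 5 branches. Total: 4 + 5 = 9.

9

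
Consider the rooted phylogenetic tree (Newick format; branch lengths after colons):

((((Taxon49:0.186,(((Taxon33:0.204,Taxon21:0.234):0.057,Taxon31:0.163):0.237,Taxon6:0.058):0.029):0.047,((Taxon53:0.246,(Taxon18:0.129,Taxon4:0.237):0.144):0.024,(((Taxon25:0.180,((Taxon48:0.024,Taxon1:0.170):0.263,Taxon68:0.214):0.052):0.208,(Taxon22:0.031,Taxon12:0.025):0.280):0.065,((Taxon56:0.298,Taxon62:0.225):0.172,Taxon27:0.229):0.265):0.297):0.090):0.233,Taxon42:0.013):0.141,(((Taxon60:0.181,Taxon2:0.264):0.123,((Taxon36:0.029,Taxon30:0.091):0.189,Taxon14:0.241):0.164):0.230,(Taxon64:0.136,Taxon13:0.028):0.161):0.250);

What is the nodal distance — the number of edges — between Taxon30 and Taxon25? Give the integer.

12

The MRCA of Taxon30 and Taxon25 is the root of the tree.
From Taxon30 up to that node: 5 branches. From Taxon25 up to the same node: 7 branches. Total: 5 + 7 = 12.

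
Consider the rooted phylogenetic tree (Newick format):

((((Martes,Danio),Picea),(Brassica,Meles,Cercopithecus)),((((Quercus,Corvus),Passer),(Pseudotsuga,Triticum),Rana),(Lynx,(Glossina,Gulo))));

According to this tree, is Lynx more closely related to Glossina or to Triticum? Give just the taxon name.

The MRCA of Lynx and Glossina subtends (Lynx,(Glossina,Gulo)) (3 taxa).
The MRCA of Lynx and Triticum subtends ((((Quercus,Corvus),Passer),(Pseudotsuga,Triticum),Rana),(Lynx,(Glossina,Gulo))) (9 taxa).
The first is nested inside the second, so Lynx shares a more recent common ancestor with Glossina.

Glossina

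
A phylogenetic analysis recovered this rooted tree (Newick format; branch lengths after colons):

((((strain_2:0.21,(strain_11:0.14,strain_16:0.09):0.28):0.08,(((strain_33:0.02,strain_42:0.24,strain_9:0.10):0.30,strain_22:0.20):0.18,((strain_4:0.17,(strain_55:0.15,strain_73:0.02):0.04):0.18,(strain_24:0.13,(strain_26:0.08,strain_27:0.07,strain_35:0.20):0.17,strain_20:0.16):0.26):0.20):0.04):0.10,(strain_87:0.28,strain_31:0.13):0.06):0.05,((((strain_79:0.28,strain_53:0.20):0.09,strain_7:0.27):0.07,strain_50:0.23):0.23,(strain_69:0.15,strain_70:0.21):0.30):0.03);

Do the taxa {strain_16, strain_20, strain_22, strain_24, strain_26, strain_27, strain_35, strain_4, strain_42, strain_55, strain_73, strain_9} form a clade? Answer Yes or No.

The MRCA of the listed taxa subtends ((strain_2,(strain_11,strain_16)),(((strain_33,strain_42,strain_9),strain_22),((strain_4,(strain_55,strain_73)),(strain_24,(strain_26,strain_27,strain_35),strain_20)))).
That clade also contains strain_11, strain_2, strain_33, which are not in the proposed group, so the group is not monophyletic.

No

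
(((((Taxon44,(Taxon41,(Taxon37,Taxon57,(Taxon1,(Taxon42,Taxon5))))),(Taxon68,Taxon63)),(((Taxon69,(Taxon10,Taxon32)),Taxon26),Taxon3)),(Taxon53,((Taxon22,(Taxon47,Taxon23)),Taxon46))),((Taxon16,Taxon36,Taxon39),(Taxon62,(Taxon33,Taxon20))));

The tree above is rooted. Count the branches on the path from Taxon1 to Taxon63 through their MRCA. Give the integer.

The MRCA of Taxon1 and Taxon63 is the node subtending ((Taxon44,(Taxon41,(Taxon37,Taxon57,(Taxon1,(Taxon42,Taxon5))))),(Taxon68,Taxon63)).
From Taxon1 up to that node: 5 branches. From Taxon63 up to the same node: 2 branches. Total: 5 + 2 = 7.

7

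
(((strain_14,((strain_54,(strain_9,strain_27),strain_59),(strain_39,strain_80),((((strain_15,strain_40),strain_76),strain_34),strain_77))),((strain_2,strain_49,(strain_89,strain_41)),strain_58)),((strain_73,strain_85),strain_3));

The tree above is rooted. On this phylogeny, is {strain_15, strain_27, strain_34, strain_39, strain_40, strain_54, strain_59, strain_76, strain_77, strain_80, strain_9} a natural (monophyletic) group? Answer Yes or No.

Yes

The most recent common ancestor of these taxa subtends ((strain_54,(strain_9,strain_27),strain_59),(strain_39,strain_80),((((strain_15,strain_40),strain_76),strain_34),strain_77)).
That clade has exactly 11 tips — every listed taxon and nothing else — so the group is monophyletic.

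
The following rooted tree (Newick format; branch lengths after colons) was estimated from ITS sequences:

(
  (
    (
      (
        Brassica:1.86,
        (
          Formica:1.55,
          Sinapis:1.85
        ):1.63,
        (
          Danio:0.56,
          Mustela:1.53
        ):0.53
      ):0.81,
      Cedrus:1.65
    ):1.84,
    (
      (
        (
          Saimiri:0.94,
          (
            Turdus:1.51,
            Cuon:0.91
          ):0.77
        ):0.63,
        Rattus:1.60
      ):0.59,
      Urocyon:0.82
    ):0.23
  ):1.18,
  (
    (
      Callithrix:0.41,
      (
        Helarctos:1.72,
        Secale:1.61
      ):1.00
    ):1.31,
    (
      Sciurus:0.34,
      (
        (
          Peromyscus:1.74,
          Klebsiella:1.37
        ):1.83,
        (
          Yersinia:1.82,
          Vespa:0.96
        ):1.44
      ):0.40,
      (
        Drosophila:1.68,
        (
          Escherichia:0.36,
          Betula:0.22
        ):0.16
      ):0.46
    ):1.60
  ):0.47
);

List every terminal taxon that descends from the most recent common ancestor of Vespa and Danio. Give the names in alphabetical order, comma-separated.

Betula, Brassica, Callithrix, Cedrus, Cuon, Danio, Drosophila, Escherichia, Formica, Helarctos, Klebsiella, Mustela, Peromyscus, Rattus, Saimiri, Sciurus, Secale, Sinapis, Turdus, Urocyon, Vespa, Yersinia

Tracing Vespa: it sits inside (Yersinia,Vespa).
Tracing Danio: it sits inside (Danio,Mustela).
The smallest clade enclosing both is the whole tree (their MRCA is the root), so the answer is all 22 tips in alphabetical order.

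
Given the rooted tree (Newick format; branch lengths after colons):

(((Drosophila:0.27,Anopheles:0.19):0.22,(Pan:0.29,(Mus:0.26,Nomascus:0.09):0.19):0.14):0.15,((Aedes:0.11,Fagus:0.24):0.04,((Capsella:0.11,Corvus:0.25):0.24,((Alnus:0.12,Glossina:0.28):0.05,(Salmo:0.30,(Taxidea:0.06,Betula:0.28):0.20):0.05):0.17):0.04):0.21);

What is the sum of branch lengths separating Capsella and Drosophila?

1.24

The path runs Capsella → … → MRCA → … → Drosophila; the MRCA is the root of the tree.
Branch lengths along that path: 0.11 + 0.24 + 0.04 + 0.21 + 0.15 + 0.22 + 0.27 = 1.24.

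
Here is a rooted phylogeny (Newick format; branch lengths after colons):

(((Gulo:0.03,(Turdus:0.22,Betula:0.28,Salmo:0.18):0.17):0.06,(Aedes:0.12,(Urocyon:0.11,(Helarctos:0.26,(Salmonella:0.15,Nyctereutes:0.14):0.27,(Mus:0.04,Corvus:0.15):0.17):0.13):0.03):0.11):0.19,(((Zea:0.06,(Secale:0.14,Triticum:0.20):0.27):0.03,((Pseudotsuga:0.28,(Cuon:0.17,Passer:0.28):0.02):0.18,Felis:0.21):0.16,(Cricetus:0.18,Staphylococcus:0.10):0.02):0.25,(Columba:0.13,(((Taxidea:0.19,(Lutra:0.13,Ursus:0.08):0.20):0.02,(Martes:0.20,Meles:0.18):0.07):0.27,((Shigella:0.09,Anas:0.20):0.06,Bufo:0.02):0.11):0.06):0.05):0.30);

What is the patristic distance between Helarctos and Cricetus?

The path runs Helarctos → … → MRCA → … → Cricetus; the MRCA is the root of the tree.
Branch lengths along that path: 0.26 + 0.13 + 0.03 + 0.11 + 0.19 + 0.30 + 0.25 + 0.02 + 0.18 = 1.47.

1.47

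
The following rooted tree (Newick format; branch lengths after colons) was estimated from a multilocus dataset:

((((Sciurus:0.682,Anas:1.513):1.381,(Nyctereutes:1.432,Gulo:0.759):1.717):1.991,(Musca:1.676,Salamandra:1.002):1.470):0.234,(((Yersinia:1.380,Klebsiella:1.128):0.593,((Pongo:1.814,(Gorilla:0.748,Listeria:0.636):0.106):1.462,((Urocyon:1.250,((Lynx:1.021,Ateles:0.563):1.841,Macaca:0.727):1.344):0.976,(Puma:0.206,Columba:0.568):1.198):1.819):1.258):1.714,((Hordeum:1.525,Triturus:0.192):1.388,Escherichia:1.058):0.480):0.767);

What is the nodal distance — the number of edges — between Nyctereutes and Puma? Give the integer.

The MRCA of Nyctereutes and Puma is the root of the tree.
From Nyctereutes up to that node: 4 branches. From Puma up to the same node: 6 branches. Total: 4 + 6 = 10.

10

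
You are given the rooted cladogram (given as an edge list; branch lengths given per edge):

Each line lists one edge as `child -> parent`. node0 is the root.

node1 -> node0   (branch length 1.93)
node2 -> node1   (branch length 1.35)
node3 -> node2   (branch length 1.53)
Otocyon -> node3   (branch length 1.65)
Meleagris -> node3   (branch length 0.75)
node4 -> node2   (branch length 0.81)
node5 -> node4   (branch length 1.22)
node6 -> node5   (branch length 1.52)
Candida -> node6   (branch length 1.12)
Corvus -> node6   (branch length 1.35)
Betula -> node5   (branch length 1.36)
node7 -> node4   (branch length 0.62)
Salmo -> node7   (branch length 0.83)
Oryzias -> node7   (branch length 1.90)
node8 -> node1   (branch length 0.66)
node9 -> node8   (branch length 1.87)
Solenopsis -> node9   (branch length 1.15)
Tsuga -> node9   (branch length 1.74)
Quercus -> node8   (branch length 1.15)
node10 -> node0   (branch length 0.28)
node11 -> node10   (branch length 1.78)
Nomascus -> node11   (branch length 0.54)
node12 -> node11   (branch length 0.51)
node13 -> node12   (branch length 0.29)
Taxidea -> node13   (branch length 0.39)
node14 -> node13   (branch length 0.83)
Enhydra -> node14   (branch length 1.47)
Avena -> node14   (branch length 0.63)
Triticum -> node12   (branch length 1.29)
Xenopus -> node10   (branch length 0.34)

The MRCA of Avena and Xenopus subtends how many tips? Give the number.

The MRCA of Avena and Xenopus is the node subtending ((Nomascus,((Taxidea,(Enhydra,Avena)),Triticum)),Xenopus).
That clade contains 6 terminal taxa: Avena, Enhydra, Nomascus, Taxidea, Triticum, Xenopus.

6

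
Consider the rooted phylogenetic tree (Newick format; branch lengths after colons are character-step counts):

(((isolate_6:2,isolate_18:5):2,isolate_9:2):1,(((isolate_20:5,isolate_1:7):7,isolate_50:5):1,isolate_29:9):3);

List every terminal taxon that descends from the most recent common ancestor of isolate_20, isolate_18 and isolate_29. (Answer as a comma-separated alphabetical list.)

isolate_1, isolate_18, isolate_20, isolate_29, isolate_50, isolate_6, isolate_9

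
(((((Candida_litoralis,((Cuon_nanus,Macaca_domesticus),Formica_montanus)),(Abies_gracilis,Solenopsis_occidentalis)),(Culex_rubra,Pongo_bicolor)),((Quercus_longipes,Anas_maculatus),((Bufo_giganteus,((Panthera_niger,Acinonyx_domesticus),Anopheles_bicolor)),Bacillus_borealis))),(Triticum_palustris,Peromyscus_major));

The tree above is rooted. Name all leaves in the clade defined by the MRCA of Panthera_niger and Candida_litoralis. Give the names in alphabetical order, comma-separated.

Abies_gracilis, Acinonyx_domesticus, Anas_maculatus, Anopheles_bicolor, Bacillus_borealis, Bufo_giganteus, Candida_litoralis, Culex_rubra, Cuon_nanus, Formica_montanus, Macaca_domesticus, Panthera_niger, Pongo_bicolor, Quercus_longipes, Solenopsis_occidentalis

Tracing Panthera_niger: it sits inside (Panthera_niger,Acinonyx_domesticus).
Tracing Candida_litoralis: it sits inside (Candida_litoralis,((Cuon_nanus,Macaca_domesticus),Formica_montanus)).
The smallest clade enclosing both is ((((Candida_litoralis,((Cuon_nanus,Macaca_domesticus),Formica_montanus)),(Abies_gracilis,Solenopsis_occidentalis)),(Culex_rubra,Pongo_bicolor)),((Quercus_longipes,Anas_maculatus),((Bufo_giganteus,((Panthera_niger,Acinonyx_domesticus),Anopheles_bicolor)),Bacillus_borealis))); the answer is its 15 terminal taxa in alphabetical order.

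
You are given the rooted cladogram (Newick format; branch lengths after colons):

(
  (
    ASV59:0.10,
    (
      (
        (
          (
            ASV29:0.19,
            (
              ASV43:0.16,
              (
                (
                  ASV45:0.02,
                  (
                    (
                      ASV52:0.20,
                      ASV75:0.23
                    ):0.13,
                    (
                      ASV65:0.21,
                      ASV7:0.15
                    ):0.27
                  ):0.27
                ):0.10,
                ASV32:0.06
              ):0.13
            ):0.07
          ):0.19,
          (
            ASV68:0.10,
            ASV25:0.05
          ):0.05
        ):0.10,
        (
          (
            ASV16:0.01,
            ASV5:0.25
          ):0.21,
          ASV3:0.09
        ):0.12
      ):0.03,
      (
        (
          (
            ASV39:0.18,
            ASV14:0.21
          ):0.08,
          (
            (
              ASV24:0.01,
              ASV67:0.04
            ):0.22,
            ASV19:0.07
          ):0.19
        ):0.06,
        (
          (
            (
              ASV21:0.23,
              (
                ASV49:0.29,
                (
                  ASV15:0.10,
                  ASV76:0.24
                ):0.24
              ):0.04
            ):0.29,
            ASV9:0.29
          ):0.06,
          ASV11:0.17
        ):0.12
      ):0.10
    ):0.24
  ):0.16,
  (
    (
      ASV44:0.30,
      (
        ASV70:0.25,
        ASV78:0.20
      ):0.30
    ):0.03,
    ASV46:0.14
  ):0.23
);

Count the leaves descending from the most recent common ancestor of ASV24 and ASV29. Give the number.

24

The MRCA of ASV24 and ASV29 is the node subtending ((((ASV29,(ASV43,((ASV45,((ASV52,ASV75),(ASV65,ASV7))),ASV32))),(ASV68,ASV25)),((ASV16,ASV5),ASV3)),(((ASV39,ASV14),((ASV24,ASV67),ASV19)),(((ASV21,(ASV49,(ASV15,ASV76))),ASV9),ASV11))).
That clade contains 24 terminal taxa: ASV11, ASV14, ASV15, ASV16, ASV19, ASV21, ASV24, ASV25, ASV29, ASV3, ASV32, ASV39, ASV43, ASV45, ASV49, ASV5, ASV52, ASV65, ASV67, ASV68, ASV7, ASV75, ASV76, ASV9.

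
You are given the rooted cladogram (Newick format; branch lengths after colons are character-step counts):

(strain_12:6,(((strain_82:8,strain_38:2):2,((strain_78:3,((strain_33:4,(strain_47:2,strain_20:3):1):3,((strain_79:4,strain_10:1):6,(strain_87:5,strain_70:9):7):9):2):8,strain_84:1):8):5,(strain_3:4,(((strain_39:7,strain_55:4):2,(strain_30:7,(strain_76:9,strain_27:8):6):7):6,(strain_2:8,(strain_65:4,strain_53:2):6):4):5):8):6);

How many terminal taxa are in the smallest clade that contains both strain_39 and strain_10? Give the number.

20

The MRCA of strain_39 and strain_10 is the node subtending (((strain_82,strain_38),((strain_78,((strain_33,(strain_47,strain_20)),((strain_79,strain_10),(strain_87,strain_70)))),strain_84)),(strain_3,(((strain_39,strain_55),(strain_30,(strain_76,strain_27))),(strain_2,(strain_65,strain_53))))).
That clade contains 20 terminal taxa: strain_10, strain_2, strain_20, strain_27, strain_3, strain_30, strain_33, strain_38, strain_39, strain_47, strain_53, strain_55, strain_65, strain_70, strain_76, strain_78, strain_79, strain_82, strain_84, strain_87.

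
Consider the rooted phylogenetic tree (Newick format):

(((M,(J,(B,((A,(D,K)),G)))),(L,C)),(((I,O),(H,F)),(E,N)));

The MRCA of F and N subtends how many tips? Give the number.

6

The MRCA of F and N is the node subtending (((I,O),(H,F)),(E,N)).
That clade contains 6 terminal taxa: E, F, H, I, N, O.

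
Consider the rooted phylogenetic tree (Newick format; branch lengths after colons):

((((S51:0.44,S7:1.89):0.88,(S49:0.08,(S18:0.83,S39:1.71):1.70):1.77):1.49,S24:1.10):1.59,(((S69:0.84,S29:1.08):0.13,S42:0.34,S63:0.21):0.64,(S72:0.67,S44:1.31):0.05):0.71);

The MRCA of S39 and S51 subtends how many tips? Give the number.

The MRCA of S39 and S51 is the node subtending ((S51,S7),(S49,(S18,S39))).
That clade contains 5 terminal taxa: S18, S39, S49, S51, S7.

5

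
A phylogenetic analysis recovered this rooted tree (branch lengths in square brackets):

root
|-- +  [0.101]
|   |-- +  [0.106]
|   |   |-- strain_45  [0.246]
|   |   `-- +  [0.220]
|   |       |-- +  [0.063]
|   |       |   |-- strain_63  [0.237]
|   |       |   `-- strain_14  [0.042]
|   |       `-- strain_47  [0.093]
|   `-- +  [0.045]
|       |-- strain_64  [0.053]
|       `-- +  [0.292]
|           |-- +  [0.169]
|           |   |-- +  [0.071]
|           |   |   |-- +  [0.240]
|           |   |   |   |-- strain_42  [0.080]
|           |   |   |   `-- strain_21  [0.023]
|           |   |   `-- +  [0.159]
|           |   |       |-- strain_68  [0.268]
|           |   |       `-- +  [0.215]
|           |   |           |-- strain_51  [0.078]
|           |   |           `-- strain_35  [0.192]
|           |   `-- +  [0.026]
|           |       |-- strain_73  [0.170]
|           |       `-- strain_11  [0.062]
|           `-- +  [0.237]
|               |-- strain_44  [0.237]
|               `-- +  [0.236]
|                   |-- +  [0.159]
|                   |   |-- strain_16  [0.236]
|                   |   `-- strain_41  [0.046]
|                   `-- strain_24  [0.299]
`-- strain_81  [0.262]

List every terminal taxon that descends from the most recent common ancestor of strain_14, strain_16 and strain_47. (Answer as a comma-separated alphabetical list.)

Tracing strain_14: it sits inside (strain_63,strain_14).
Tracing strain_16: it sits inside (strain_16,strain_41).
Tracing strain_47: it sits inside ((strain_63,strain_14),strain_47).
The smallest clade enclosing all 3 is ((strain_45,((strain_63,strain_14),strain_47)),(strain_64,((((strain_42,strain_21),(strain_68,(strain_51,strain_35))),(strain_73,strain_11)),(strain_44,((strain_16,strain_41),strain_24))))); the answer is its 16 terminal taxa in alphabetical order.

strain_11, strain_14, strain_16, strain_21, strain_24, strain_35, strain_41, strain_42, strain_44, strain_45, strain_47, strain_51, strain_63, strain_64, strain_68, strain_73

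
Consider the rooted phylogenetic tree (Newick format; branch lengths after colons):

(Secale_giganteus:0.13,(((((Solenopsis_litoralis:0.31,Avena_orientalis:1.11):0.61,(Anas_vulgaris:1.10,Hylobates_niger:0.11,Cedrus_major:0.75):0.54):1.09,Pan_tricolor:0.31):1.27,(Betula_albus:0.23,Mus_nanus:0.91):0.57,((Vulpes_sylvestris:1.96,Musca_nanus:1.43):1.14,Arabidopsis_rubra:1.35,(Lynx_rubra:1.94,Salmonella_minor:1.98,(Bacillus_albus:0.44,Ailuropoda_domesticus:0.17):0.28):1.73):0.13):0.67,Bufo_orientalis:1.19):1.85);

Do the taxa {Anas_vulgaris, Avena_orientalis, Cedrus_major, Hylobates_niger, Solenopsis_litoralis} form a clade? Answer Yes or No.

The most recent common ancestor of these taxa subtends ((Solenopsis_litoralis,Avena_orientalis),(Anas_vulgaris,Hylobates_niger,Cedrus_major)).
That clade has exactly 5 tips — every listed taxon and nothing else — so the group is monophyletic.

Yes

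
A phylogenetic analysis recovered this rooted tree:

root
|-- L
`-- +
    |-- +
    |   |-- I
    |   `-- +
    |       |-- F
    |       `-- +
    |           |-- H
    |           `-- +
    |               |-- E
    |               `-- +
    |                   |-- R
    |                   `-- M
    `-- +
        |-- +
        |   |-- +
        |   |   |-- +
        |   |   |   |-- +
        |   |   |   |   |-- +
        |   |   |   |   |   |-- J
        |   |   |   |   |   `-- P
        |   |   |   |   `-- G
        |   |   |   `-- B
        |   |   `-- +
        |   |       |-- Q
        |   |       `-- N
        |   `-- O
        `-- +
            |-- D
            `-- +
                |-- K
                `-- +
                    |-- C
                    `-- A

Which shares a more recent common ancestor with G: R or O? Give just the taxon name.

O

The MRCA of G and O subtends (((((J,P),G),B),(Q,N)),O) (7 taxa).
The MRCA of G and R subtends ((I,(F,(H,(E,(R,M))))),((((((J,P),G),B),(Q,N)),O),(D,(K,(C,A))))) (17 taxa).
The first is nested inside the second, so G shares a more recent common ancestor with O.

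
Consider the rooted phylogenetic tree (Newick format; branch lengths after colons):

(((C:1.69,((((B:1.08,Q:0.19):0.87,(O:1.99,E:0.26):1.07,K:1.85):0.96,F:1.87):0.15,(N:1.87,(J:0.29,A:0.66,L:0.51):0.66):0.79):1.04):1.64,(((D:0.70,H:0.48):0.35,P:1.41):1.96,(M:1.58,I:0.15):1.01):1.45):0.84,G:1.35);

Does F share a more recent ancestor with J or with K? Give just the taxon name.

The MRCA of F and K subtends (((B,Q),(O,E),K),F) (6 taxa).
The MRCA of F and J subtends ((((B,Q),(O,E),K),F),(N,(J,A,L))) (10 taxa).
The first is nested inside the second, so F shares a more recent common ancestor with K.

K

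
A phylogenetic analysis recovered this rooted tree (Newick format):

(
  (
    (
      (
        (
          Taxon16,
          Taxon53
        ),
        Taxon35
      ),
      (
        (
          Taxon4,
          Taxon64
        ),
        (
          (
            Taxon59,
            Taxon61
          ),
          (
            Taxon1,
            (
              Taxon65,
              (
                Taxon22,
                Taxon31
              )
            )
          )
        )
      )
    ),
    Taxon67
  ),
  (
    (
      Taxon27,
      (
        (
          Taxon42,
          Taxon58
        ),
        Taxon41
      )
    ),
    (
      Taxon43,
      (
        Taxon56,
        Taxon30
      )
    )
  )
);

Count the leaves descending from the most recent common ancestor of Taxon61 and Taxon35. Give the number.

11

The MRCA of Taxon61 and Taxon35 is the node subtending (((Taxon16,Taxon53),Taxon35),((Taxon4,Taxon64),((Taxon59,Taxon61),(Taxon1,(Taxon65,(Taxon22,Taxon31)))))).
That clade contains 11 terminal taxa: Taxon1, Taxon16, Taxon22, Taxon31, Taxon35, Taxon4, Taxon53, Taxon59, Taxon61, Taxon64, Taxon65.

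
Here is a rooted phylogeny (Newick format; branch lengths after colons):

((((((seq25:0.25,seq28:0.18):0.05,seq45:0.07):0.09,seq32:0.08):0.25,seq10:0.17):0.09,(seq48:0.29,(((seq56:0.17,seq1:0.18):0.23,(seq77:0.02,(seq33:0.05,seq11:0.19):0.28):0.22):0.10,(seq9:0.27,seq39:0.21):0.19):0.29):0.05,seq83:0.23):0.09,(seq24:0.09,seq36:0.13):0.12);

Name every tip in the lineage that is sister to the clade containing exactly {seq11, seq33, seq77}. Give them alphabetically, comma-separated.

seq1, seq56

The clade containing exactly {seq11, seq33, seq77} attaches to the tree at the node subtending ((seq56,seq1),(seq77,(seq33,seq11))).
The other lineage descending from that same node — the sister group — is (seq56,seq1); its 2 tips in alphabetical order are the answer.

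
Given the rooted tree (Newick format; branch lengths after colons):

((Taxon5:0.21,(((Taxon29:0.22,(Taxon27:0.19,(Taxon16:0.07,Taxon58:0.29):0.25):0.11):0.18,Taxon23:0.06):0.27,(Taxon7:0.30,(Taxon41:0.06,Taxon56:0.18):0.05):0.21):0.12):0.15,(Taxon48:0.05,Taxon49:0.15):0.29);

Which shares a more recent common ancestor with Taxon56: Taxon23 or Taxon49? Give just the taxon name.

The MRCA of Taxon56 and Taxon23 subtends (((Taxon29,(Taxon27,(Taxon16,Taxon58))),Taxon23),(Taxon7,(Taxon41,Taxon56))) (8 taxa).
The MRCA of Taxon56 and Taxon49 is the root, subtending the entire tree (11 taxa).
The first is nested inside the second, so Taxon56 shares a more recent common ancestor with Taxon23.

Taxon23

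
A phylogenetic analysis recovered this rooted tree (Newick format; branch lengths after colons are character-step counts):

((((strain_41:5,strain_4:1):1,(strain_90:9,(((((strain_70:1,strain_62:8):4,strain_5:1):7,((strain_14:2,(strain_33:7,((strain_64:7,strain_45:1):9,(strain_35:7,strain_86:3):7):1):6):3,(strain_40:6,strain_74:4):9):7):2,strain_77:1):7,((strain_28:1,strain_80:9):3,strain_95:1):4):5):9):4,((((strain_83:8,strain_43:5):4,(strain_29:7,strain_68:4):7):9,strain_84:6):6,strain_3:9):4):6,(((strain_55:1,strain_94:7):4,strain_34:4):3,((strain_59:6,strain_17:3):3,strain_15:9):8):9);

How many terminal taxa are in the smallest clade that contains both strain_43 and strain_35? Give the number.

24

The MRCA of strain_43 and strain_35 is the node subtending (((strain_41,strain_4),(strain_90,(((((strain_70,strain_62),strain_5),((strain_14,(strain_33,((strain_64,strain_45),(strain_35,strain_86)))),(strain_40,strain_74))),strain_77),((strain_28,strain_80),strain_95)))),((((strain_83,strain_43),(strain_29,strain_68)),strain_84),strain_3)).
That clade contains 24 terminal taxa: strain_14, strain_28, strain_29, strain_3, strain_33, strain_35, strain_4, strain_40, strain_41, strain_43, strain_45, strain_5, strain_62, strain_64, strain_68, strain_70, strain_74, strain_77, strain_80, strain_83, strain_84, strain_86, strain_90, strain_95.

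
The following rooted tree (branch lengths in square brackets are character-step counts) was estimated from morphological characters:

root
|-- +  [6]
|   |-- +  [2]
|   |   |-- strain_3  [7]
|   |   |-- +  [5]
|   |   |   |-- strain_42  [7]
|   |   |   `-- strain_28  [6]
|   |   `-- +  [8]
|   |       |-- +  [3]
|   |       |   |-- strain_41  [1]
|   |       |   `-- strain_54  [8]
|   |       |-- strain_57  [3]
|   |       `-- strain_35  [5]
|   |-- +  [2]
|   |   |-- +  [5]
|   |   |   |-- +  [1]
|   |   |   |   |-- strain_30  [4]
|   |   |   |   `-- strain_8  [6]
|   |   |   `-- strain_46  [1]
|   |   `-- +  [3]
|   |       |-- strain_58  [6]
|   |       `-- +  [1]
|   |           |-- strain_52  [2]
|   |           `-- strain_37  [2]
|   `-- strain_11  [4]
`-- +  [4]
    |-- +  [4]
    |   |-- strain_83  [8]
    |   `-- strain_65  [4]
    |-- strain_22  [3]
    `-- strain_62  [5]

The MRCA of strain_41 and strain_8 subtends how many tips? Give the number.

The MRCA of strain_41 and strain_8 is the node subtending ((strain_3,(strain_42,strain_28),((strain_41,strain_54),strain_57,strain_35)),(((strain_30,strain_8),strain_46),(strain_58,(strain_52,strain_37))),strain_11).
That clade contains 14 terminal taxa: strain_11, strain_28, strain_3, strain_30, strain_35, strain_37, strain_41, strain_42, strain_46, strain_52, strain_54, strain_57, strain_58, strain_8.

14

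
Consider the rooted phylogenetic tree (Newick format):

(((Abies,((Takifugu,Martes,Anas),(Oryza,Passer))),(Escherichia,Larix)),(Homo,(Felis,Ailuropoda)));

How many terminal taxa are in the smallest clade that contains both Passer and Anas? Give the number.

5

The MRCA of Passer and Anas is the node subtending ((Takifugu,Martes,Anas),(Oryza,Passer)).
That clade contains 5 terminal taxa: Anas, Martes, Oryza, Passer, Takifugu.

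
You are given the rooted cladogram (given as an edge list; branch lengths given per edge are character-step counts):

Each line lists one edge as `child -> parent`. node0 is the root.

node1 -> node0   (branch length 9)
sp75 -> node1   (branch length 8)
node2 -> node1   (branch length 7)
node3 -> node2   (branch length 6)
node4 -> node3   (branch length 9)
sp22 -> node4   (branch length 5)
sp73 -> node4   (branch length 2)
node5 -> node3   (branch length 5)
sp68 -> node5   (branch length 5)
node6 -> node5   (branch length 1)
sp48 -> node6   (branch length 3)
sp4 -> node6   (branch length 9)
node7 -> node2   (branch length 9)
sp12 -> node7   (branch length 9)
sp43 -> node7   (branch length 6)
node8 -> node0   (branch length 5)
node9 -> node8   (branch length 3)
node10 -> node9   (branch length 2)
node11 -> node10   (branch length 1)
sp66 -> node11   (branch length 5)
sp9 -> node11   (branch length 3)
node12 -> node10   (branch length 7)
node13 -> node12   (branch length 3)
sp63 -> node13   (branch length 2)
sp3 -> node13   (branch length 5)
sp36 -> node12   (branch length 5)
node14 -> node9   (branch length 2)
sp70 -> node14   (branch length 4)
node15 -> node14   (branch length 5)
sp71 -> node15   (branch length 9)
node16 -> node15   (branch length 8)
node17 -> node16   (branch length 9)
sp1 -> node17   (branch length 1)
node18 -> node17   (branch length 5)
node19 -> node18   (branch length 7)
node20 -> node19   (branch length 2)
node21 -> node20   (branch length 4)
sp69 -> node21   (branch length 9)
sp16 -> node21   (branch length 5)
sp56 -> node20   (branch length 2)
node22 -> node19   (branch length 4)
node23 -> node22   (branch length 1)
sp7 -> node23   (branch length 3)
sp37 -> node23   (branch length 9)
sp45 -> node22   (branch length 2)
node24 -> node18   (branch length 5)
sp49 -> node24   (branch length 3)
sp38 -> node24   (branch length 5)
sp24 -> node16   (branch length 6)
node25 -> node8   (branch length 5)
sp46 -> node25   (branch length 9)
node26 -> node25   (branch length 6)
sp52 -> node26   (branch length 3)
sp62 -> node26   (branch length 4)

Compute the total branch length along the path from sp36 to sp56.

The path runs sp36 → … → MRCA → … → sp56; the MRCA is the node subtending (((sp66,sp9),((sp63,sp3),sp36)),(sp70,(sp71,((sp1,((((sp69,sp16),sp56),((sp7,sp37),sp45)),(sp49,sp38))),sp24)))).
Branch lengths along that path: 5 + 7 + 2 + 2 + 5 + 8 + 9 + 5 + 7 + 2 + 2 = 54.

54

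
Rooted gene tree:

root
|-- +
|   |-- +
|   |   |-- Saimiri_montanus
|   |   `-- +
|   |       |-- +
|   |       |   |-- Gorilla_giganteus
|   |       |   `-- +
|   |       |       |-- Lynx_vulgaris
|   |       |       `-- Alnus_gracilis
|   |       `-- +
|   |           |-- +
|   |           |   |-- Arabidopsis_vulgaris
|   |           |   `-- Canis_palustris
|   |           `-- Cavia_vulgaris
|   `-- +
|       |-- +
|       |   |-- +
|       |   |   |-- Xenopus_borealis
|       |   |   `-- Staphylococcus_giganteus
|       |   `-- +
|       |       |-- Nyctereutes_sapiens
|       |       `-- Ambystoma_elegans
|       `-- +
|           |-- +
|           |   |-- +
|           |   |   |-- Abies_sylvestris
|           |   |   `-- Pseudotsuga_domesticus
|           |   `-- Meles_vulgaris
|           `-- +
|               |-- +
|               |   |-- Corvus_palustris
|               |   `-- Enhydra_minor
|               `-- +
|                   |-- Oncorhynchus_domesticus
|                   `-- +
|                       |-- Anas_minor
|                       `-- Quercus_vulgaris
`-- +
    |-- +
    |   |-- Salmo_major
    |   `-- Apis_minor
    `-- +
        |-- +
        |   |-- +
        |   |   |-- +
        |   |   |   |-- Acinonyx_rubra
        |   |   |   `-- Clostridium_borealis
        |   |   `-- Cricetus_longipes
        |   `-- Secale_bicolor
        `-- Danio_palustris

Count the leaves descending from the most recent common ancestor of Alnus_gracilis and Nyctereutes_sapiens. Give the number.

19

The MRCA of Alnus_gracilis and Nyctereutes_sapiens is the node subtending ((Saimiri_montanus,((Gorilla_giganteus,(Lynx_vulgaris,Alnus_gracilis)),((Arabidopsis_vulgaris,Canis_palustris),Cavia_vulgaris))),(((Xenopus_borealis,Staphylococcus_giganteus),(Nyctereutes_sapiens,Ambystoma_elegans)),(((Abies_sylvestris,Pseudotsuga_domesticus),Meles_vulgaris),((Corvus_palustris,Enhydra_minor),(Oncorhynchus_domesticus,(Anas_minor,Quercus_vulgaris)))))).
That clade contains 19 terminal taxa: Abies_sylvestris, Alnus_gracilis, Ambystoma_elegans, Anas_minor, Arabidopsis_vulgaris, Canis_palustris, Cavia_vulgaris, Corvus_palustris, Enhydra_minor, Gorilla_giganteus, Lynx_vulgaris, Meles_vulgaris, Nyctereutes_sapiens, Oncorhynchus_domesticus, Pseudotsuga_domesticus, Quercus_vulgaris, Saimiri_montanus, Staphylococcus_giganteus, Xenopus_borealis.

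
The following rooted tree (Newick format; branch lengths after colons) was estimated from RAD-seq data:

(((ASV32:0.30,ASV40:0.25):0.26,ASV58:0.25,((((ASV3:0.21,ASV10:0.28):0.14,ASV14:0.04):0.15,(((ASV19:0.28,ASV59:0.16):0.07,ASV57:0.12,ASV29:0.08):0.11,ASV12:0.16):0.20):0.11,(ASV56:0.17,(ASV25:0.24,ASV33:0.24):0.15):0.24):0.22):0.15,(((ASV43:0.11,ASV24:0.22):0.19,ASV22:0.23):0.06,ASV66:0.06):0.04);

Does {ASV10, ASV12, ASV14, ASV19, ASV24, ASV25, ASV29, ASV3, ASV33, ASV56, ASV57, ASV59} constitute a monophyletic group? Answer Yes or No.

The MRCA of the listed taxa is the root, so the smallest clade containing them is the whole tree.
That clade also contains ASV22, ASV32, ASV40, ASV43, ASV58, ASV66, which are not in the proposed group, so the group is not monophyletic.

No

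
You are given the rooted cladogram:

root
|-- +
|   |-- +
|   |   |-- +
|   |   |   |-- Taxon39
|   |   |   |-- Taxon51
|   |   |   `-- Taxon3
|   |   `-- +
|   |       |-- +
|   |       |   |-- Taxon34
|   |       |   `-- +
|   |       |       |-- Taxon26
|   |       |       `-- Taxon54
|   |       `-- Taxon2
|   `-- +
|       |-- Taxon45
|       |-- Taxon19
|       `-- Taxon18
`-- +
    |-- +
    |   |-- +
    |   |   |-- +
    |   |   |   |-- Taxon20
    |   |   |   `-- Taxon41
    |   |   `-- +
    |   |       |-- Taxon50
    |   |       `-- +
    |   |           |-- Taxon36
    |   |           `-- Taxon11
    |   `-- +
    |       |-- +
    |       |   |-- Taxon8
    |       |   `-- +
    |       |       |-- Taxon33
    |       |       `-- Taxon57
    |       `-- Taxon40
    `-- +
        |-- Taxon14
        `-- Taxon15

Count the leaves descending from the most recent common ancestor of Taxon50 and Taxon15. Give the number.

The MRCA of Taxon50 and Taxon15 is the node subtending ((((Taxon20,Taxon41),(Taxon50,(Taxon36,Taxon11))),((Taxon8,(Taxon33,Taxon57)),Taxon40)),(Taxon14,Taxon15)).
That clade contains 11 terminal taxa: Taxon11, Taxon14, Taxon15, Taxon20, Taxon33, Taxon36, Taxon40, Taxon41, Taxon50, Taxon57, Taxon8.

11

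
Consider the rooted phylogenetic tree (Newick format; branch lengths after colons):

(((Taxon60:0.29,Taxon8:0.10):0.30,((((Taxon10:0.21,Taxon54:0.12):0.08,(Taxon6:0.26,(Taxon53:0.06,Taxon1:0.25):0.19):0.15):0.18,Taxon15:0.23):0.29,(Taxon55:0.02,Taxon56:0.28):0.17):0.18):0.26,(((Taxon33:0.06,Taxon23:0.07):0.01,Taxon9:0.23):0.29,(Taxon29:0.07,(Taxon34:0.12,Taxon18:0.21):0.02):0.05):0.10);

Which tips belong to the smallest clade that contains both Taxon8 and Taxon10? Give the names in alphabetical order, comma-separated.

Taxon1, Taxon10, Taxon15, Taxon53, Taxon54, Taxon55, Taxon56, Taxon6, Taxon60, Taxon8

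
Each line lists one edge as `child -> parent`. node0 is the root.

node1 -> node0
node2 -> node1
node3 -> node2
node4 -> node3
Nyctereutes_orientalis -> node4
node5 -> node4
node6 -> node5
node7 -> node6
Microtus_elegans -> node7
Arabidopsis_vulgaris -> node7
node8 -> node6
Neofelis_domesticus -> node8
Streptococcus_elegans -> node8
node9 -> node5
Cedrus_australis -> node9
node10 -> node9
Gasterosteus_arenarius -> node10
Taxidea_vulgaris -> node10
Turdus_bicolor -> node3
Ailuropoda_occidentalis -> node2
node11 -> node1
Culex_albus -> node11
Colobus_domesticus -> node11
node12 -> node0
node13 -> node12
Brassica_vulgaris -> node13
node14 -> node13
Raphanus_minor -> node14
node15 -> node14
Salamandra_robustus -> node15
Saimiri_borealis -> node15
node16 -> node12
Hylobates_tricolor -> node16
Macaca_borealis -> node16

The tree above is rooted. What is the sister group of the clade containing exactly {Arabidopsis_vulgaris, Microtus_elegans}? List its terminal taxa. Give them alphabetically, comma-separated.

Neofelis_domesticus, Streptococcus_elegans

The clade containing exactly {Arabidopsis_vulgaris, Microtus_elegans} attaches to the tree at the node subtending ((Microtus_elegans,Arabidopsis_vulgaris),(Neofelis_domesticus,Streptococcus_elegans)).
The other lineage descending from that same node — the sister group — is (Neofelis_domesticus,Streptococcus_elegans); its 2 tips in alphabetical order are the answer.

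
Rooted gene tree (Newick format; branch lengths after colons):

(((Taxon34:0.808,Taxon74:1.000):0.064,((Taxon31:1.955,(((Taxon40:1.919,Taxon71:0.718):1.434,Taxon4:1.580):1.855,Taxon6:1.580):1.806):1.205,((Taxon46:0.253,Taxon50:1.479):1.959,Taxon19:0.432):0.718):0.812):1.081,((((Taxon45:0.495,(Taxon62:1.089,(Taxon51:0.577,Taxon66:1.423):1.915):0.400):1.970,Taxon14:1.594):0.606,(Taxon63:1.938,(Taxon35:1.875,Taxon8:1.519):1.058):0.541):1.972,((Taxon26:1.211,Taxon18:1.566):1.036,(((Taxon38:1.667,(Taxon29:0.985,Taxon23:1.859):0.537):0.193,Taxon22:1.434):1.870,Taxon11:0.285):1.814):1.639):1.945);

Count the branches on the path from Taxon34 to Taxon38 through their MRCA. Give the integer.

The MRCA of Taxon34 and Taxon38 is the root of the tree.
From Taxon34 up to that node: 3 branches. From Taxon38 up to the same node: 6 branches. Total: 3 + 6 = 9.

9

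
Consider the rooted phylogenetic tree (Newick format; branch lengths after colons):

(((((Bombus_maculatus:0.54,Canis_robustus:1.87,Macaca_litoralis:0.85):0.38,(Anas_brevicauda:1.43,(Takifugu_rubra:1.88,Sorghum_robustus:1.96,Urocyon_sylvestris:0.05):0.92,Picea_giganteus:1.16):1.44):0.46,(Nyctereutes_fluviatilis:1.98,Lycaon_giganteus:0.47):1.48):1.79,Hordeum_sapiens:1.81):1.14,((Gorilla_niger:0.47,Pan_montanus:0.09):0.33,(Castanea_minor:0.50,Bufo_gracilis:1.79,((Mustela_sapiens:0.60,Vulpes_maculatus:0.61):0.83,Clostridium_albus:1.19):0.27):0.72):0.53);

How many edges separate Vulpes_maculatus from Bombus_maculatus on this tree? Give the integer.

The MRCA of Vulpes_maculatus and Bombus_maculatus is the root of the tree.
From Vulpes_maculatus up to that node: 5 branches. From Bombus_maculatus up to the same node: 5 branches. Total: 5 + 5 = 10.

10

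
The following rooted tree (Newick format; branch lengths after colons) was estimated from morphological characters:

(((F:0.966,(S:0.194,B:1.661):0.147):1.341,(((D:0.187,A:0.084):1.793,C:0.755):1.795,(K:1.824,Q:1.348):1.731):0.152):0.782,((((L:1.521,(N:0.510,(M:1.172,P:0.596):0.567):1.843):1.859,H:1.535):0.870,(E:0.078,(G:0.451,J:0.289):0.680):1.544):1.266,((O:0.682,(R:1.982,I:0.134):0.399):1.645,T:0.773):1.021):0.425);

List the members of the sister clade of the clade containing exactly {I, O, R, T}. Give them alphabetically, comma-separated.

The clade containing exactly {I, O, R, T} attaches to the tree at the node subtending ((((L,(N,(M,P))),H),(E,(G,J))),((O,(R,I)),T)).
The other lineage descending from that same node — the sister group — is (((L,(N,(M,P))),H),(E,(G,J))); its 8 tips in alphabetical order are the answer.

E, G, H, J, L, M, N, P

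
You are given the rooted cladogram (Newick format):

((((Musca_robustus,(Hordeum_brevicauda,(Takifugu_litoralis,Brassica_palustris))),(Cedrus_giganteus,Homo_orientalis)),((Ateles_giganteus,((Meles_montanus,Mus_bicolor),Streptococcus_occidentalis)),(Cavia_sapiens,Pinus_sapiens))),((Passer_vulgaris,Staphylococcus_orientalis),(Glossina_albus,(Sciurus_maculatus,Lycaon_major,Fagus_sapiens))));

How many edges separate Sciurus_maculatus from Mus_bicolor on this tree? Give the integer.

10

The MRCA of Sciurus_maculatus and Mus_bicolor is the root of the tree.
From Sciurus_maculatus up to that node: 4 branches. From Mus_bicolor up to the same node: 6 branches. Total: 4 + 6 = 10.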